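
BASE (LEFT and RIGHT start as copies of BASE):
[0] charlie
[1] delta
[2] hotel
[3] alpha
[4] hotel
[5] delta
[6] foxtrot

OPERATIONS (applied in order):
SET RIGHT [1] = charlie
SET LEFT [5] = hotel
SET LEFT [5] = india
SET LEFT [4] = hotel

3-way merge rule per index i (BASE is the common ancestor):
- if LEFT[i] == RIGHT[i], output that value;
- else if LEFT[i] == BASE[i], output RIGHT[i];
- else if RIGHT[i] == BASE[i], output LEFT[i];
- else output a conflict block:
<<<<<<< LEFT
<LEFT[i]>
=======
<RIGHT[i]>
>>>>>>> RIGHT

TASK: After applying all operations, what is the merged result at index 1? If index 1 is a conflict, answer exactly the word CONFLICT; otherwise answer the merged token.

Answer: charlie

Derivation:
Final LEFT:  [charlie, delta, hotel, alpha, hotel, india, foxtrot]
Final RIGHT: [charlie, charlie, hotel, alpha, hotel, delta, foxtrot]
i=0: L=charlie R=charlie -> agree -> charlie
i=1: L=delta=BASE, R=charlie -> take RIGHT -> charlie
i=2: L=hotel R=hotel -> agree -> hotel
i=3: L=alpha R=alpha -> agree -> alpha
i=4: L=hotel R=hotel -> agree -> hotel
i=5: L=india, R=delta=BASE -> take LEFT -> india
i=6: L=foxtrot R=foxtrot -> agree -> foxtrot
Index 1 -> charlie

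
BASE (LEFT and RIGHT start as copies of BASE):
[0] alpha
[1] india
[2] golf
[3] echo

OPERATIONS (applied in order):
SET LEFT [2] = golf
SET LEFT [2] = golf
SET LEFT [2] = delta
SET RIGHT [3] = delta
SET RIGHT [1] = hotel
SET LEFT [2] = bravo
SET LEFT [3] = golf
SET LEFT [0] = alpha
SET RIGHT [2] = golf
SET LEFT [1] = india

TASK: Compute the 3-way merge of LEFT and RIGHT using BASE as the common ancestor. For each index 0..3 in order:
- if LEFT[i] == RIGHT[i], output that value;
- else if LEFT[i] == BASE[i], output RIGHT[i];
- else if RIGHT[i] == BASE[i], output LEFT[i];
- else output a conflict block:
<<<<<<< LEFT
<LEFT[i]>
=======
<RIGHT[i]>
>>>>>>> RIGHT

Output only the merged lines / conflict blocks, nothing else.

Answer: alpha
hotel
bravo
<<<<<<< LEFT
golf
=======
delta
>>>>>>> RIGHT

Derivation:
Final LEFT:  [alpha, india, bravo, golf]
Final RIGHT: [alpha, hotel, golf, delta]
i=0: L=alpha R=alpha -> agree -> alpha
i=1: L=india=BASE, R=hotel -> take RIGHT -> hotel
i=2: L=bravo, R=golf=BASE -> take LEFT -> bravo
i=3: BASE=echo L=golf R=delta all differ -> CONFLICT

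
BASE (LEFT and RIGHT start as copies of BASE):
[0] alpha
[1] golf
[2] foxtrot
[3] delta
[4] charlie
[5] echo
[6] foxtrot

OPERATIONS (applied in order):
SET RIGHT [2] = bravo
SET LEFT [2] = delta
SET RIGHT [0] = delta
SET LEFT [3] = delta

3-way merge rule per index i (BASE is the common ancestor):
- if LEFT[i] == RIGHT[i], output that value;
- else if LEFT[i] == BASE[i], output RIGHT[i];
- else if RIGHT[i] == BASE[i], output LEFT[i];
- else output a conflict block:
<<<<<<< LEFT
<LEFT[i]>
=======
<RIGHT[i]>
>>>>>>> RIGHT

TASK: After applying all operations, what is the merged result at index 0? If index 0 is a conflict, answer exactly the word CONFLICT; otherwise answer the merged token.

Answer: delta

Derivation:
Final LEFT:  [alpha, golf, delta, delta, charlie, echo, foxtrot]
Final RIGHT: [delta, golf, bravo, delta, charlie, echo, foxtrot]
i=0: L=alpha=BASE, R=delta -> take RIGHT -> delta
i=1: L=golf R=golf -> agree -> golf
i=2: BASE=foxtrot L=delta R=bravo all differ -> CONFLICT
i=3: L=delta R=delta -> agree -> delta
i=4: L=charlie R=charlie -> agree -> charlie
i=5: L=echo R=echo -> agree -> echo
i=6: L=foxtrot R=foxtrot -> agree -> foxtrot
Index 0 -> delta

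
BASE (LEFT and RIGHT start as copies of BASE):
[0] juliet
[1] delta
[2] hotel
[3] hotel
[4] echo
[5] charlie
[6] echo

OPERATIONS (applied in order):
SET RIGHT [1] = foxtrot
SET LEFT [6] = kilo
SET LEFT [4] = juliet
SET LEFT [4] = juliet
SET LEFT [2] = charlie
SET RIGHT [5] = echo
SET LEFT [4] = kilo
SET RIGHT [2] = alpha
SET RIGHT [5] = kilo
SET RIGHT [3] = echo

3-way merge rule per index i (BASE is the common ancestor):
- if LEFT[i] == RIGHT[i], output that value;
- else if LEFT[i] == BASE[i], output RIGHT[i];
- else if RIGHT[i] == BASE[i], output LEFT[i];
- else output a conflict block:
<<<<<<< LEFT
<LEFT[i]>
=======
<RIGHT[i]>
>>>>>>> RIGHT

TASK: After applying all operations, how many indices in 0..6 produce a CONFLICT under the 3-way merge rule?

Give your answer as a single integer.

Answer: 1

Derivation:
Final LEFT:  [juliet, delta, charlie, hotel, kilo, charlie, kilo]
Final RIGHT: [juliet, foxtrot, alpha, echo, echo, kilo, echo]
i=0: L=juliet R=juliet -> agree -> juliet
i=1: L=delta=BASE, R=foxtrot -> take RIGHT -> foxtrot
i=2: BASE=hotel L=charlie R=alpha all differ -> CONFLICT
i=3: L=hotel=BASE, R=echo -> take RIGHT -> echo
i=4: L=kilo, R=echo=BASE -> take LEFT -> kilo
i=5: L=charlie=BASE, R=kilo -> take RIGHT -> kilo
i=6: L=kilo, R=echo=BASE -> take LEFT -> kilo
Conflict count: 1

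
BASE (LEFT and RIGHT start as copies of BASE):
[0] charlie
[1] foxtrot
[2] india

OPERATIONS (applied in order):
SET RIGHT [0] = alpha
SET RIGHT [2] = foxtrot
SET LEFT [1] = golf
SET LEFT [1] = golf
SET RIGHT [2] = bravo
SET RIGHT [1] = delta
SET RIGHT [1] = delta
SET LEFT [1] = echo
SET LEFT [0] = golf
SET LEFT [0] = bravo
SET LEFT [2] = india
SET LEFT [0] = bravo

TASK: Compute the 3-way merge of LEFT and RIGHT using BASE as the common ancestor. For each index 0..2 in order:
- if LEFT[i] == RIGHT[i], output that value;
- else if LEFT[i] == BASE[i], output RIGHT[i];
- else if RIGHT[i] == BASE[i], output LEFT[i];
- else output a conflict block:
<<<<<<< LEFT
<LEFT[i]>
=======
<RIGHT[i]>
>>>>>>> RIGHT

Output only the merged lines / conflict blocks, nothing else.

Answer: <<<<<<< LEFT
bravo
=======
alpha
>>>>>>> RIGHT
<<<<<<< LEFT
echo
=======
delta
>>>>>>> RIGHT
bravo

Derivation:
Final LEFT:  [bravo, echo, india]
Final RIGHT: [alpha, delta, bravo]
i=0: BASE=charlie L=bravo R=alpha all differ -> CONFLICT
i=1: BASE=foxtrot L=echo R=delta all differ -> CONFLICT
i=2: L=india=BASE, R=bravo -> take RIGHT -> bravo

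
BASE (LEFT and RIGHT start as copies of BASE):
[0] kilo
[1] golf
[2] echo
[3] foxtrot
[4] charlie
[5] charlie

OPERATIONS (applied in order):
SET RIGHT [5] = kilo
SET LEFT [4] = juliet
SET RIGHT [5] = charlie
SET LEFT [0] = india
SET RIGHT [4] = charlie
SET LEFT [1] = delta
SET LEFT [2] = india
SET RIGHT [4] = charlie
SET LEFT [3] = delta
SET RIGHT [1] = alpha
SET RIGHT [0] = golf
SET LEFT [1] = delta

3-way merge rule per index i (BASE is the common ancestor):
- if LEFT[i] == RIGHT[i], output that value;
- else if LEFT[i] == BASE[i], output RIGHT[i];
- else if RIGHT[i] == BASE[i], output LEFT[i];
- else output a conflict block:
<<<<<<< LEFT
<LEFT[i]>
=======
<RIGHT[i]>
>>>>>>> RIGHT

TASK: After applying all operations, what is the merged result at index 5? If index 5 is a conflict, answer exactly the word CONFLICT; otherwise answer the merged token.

Final LEFT:  [india, delta, india, delta, juliet, charlie]
Final RIGHT: [golf, alpha, echo, foxtrot, charlie, charlie]
i=0: BASE=kilo L=india R=golf all differ -> CONFLICT
i=1: BASE=golf L=delta R=alpha all differ -> CONFLICT
i=2: L=india, R=echo=BASE -> take LEFT -> india
i=3: L=delta, R=foxtrot=BASE -> take LEFT -> delta
i=4: L=juliet, R=charlie=BASE -> take LEFT -> juliet
i=5: L=charlie R=charlie -> agree -> charlie
Index 5 -> charlie

Answer: charlie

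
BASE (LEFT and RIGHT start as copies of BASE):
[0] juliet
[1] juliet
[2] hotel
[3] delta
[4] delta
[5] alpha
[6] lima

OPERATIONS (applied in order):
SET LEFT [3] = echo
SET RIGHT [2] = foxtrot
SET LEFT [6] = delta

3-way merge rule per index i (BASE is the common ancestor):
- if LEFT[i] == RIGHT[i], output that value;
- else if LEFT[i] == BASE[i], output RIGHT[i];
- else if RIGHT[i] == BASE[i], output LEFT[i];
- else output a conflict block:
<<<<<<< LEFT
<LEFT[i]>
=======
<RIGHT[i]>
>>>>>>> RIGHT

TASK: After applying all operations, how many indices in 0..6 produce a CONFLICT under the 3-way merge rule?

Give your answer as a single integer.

Final LEFT:  [juliet, juliet, hotel, echo, delta, alpha, delta]
Final RIGHT: [juliet, juliet, foxtrot, delta, delta, alpha, lima]
i=0: L=juliet R=juliet -> agree -> juliet
i=1: L=juliet R=juliet -> agree -> juliet
i=2: L=hotel=BASE, R=foxtrot -> take RIGHT -> foxtrot
i=3: L=echo, R=delta=BASE -> take LEFT -> echo
i=4: L=delta R=delta -> agree -> delta
i=5: L=alpha R=alpha -> agree -> alpha
i=6: L=delta, R=lima=BASE -> take LEFT -> delta
Conflict count: 0

Answer: 0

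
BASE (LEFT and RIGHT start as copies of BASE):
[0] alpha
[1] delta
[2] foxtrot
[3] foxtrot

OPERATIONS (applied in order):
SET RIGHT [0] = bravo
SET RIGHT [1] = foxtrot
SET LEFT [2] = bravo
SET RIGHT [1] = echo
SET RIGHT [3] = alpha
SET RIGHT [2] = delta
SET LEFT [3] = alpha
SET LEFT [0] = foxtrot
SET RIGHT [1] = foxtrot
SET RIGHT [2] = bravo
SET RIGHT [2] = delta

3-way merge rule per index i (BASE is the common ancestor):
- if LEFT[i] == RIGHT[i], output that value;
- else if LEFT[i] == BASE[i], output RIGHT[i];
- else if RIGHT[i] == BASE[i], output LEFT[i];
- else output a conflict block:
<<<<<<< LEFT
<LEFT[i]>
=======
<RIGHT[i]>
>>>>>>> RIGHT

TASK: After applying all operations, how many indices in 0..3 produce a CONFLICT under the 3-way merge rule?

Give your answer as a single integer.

Final LEFT:  [foxtrot, delta, bravo, alpha]
Final RIGHT: [bravo, foxtrot, delta, alpha]
i=0: BASE=alpha L=foxtrot R=bravo all differ -> CONFLICT
i=1: L=delta=BASE, R=foxtrot -> take RIGHT -> foxtrot
i=2: BASE=foxtrot L=bravo R=delta all differ -> CONFLICT
i=3: L=alpha R=alpha -> agree -> alpha
Conflict count: 2

Answer: 2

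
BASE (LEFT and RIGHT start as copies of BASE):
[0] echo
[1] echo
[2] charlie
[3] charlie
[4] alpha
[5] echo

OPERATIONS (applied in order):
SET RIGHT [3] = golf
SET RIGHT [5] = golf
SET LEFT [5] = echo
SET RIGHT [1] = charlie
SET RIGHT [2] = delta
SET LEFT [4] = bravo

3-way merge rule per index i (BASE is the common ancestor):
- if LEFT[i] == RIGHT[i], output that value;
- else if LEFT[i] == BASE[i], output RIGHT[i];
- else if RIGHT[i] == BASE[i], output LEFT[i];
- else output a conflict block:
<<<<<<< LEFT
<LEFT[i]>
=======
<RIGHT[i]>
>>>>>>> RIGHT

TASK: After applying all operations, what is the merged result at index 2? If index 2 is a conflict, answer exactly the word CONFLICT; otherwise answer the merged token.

Answer: delta

Derivation:
Final LEFT:  [echo, echo, charlie, charlie, bravo, echo]
Final RIGHT: [echo, charlie, delta, golf, alpha, golf]
i=0: L=echo R=echo -> agree -> echo
i=1: L=echo=BASE, R=charlie -> take RIGHT -> charlie
i=2: L=charlie=BASE, R=delta -> take RIGHT -> delta
i=3: L=charlie=BASE, R=golf -> take RIGHT -> golf
i=4: L=bravo, R=alpha=BASE -> take LEFT -> bravo
i=5: L=echo=BASE, R=golf -> take RIGHT -> golf
Index 2 -> delta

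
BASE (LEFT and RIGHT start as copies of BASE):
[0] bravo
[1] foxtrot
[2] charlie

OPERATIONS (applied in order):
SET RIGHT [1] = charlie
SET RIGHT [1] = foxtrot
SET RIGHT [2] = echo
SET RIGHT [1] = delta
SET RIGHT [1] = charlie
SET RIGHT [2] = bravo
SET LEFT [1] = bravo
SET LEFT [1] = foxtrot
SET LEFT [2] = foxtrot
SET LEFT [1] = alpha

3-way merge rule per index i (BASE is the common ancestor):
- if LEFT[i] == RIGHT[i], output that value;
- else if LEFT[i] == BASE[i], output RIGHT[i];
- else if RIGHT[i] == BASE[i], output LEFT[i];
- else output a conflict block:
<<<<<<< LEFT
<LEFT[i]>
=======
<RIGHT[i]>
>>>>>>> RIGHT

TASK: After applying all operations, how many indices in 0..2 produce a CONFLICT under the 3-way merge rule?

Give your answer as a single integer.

Answer: 2

Derivation:
Final LEFT:  [bravo, alpha, foxtrot]
Final RIGHT: [bravo, charlie, bravo]
i=0: L=bravo R=bravo -> agree -> bravo
i=1: BASE=foxtrot L=alpha R=charlie all differ -> CONFLICT
i=2: BASE=charlie L=foxtrot R=bravo all differ -> CONFLICT
Conflict count: 2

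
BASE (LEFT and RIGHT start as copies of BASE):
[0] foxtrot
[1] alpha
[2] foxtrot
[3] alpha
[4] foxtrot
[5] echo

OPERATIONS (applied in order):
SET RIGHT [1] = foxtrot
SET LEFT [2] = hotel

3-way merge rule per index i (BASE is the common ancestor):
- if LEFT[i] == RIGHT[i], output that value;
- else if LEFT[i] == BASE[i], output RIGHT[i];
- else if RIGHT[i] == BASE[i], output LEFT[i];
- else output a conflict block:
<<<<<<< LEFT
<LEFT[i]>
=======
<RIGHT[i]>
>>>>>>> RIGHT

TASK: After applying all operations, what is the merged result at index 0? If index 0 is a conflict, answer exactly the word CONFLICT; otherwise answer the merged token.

Answer: foxtrot

Derivation:
Final LEFT:  [foxtrot, alpha, hotel, alpha, foxtrot, echo]
Final RIGHT: [foxtrot, foxtrot, foxtrot, alpha, foxtrot, echo]
i=0: L=foxtrot R=foxtrot -> agree -> foxtrot
i=1: L=alpha=BASE, R=foxtrot -> take RIGHT -> foxtrot
i=2: L=hotel, R=foxtrot=BASE -> take LEFT -> hotel
i=3: L=alpha R=alpha -> agree -> alpha
i=4: L=foxtrot R=foxtrot -> agree -> foxtrot
i=5: L=echo R=echo -> agree -> echo
Index 0 -> foxtrot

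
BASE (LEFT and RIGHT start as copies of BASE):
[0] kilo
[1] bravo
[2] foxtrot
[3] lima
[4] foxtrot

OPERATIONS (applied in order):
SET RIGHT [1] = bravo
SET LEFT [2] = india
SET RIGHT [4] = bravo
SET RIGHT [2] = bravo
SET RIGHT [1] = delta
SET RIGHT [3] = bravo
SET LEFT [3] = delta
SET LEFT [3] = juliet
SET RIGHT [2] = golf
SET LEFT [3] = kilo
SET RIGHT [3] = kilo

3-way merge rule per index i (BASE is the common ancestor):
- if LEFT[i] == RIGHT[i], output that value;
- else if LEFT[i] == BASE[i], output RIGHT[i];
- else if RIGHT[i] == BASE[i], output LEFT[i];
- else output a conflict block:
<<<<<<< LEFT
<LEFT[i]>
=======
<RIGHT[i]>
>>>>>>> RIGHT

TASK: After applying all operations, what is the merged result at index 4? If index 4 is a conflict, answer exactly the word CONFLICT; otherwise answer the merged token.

Answer: bravo

Derivation:
Final LEFT:  [kilo, bravo, india, kilo, foxtrot]
Final RIGHT: [kilo, delta, golf, kilo, bravo]
i=0: L=kilo R=kilo -> agree -> kilo
i=1: L=bravo=BASE, R=delta -> take RIGHT -> delta
i=2: BASE=foxtrot L=india R=golf all differ -> CONFLICT
i=3: L=kilo R=kilo -> agree -> kilo
i=4: L=foxtrot=BASE, R=bravo -> take RIGHT -> bravo
Index 4 -> bravo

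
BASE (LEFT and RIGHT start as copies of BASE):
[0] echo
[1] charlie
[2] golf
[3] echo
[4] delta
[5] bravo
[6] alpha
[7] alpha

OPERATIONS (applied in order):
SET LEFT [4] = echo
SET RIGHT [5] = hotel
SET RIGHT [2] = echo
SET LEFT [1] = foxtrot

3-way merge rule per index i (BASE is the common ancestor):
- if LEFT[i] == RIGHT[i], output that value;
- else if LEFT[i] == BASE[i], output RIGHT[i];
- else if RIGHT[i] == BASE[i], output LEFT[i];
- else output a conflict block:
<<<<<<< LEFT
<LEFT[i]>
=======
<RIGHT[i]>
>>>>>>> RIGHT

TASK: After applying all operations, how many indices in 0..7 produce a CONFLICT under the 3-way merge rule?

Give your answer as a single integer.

Final LEFT:  [echo, foxtrot, golf, echo, echo, bravo, alpha, alpha]
Final RIGHT: [echo, charlie, echo, echo, delta, hotel, alpha, alpha]
i=0: L=echo R=echo -> agree -> echo
i=1: L=foxtrot, R=charlie=BASE -> take LEFT -> foxtrot
i=2: L=golf=BASE, R=echo -> take RIGHT -> echo
i=3: L=echo R=echo -> agree -> echo
i=4: L=echo, R=delta=BASE -> take LEFT -> echo
i=5: L=bravo=BASE, R=hotel -> take RIGHT -> hotel
i=6: L=alpha R=alpha -> agree -> alpha
i=7: L=alpha R=alpha -> agree -> alpha
Conflict count: 0

Answer: 0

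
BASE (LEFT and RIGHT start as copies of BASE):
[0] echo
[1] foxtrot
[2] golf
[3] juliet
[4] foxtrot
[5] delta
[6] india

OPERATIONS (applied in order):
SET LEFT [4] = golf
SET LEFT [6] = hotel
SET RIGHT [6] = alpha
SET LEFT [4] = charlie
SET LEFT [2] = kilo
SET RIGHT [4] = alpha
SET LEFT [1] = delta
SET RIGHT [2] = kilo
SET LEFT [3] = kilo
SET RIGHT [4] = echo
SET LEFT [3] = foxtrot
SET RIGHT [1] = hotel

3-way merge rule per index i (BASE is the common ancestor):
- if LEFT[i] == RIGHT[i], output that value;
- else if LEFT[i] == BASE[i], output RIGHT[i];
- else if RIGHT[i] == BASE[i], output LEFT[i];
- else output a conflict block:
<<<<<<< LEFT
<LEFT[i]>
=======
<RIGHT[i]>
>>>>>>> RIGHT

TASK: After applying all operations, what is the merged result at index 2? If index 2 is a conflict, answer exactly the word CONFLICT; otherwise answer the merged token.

Answer: kilo

Derivation:
Final LEFT:  [echo, delta, kilo, foxtrot, charlie, delta, hotel]
Final RIGHT: [echo, hotel, kilo, juliet, echo, delta, alpha]
i=0: L=echo R=echo -> agree -> echo
i=1: BASE=foxtrot L=delta R=hotel all differ -> CONFLICT
i=2: L=kilo R=kilo -> agree -> kilo
i=3: L=foxtrot, R=juliet=BASE -> take LEFT -> foxtrot
i=4: BASE=foxtrot L=charlie R=echo all differ -> CONFLICT
i=5: L=delta R=delta -> agree -> delta
i=6: BASE=india L=hotel R=alpha all differ -> CONFLICT
Index 2 -> kilo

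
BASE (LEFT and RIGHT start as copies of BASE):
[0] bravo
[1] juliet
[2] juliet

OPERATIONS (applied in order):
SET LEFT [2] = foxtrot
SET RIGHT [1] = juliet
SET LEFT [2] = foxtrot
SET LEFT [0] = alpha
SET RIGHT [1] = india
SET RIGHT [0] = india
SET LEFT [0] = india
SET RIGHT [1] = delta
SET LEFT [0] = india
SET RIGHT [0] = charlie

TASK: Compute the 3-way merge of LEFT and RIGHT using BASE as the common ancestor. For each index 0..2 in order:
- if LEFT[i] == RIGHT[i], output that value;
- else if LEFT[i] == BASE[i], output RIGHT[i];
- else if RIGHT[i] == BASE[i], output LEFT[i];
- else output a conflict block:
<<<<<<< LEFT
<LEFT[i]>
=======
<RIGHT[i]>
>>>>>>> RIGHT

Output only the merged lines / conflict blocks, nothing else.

Answer: <<<<<<< LEFT
india
=======
charlie
>>>>>>> RIGHT
delta
foxtrot

Derivation:
Final LEFT:  [india, juliet, foxtrot]
Final RIGHT: [charlie, delta, juliet]
i=0: BASE=bravo L=india R=charlie all differ -> CONFLICT
i=1: L=juliet=BASE, R=delta -> take RIGHT -> delta
i=2: L=foxtrot, R=juliet=BASE -> take LEFT -> foxtrot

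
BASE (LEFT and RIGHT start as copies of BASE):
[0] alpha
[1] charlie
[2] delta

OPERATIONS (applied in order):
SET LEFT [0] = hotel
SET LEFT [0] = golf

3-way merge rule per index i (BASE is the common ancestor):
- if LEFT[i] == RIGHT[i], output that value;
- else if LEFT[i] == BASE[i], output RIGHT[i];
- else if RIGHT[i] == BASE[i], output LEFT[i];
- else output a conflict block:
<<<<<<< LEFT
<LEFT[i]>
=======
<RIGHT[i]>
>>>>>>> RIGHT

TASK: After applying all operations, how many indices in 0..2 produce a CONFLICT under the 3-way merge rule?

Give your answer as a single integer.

Answer: 0

Derivation:
Final LEFT:  [golf, charlie, delta]
Final RIGHT: [alpha, charlie, delta]
i=0: L=golf, R=alpha=BASE -> take LEFT -> golf
i=1: L=charlie R=charlie -> agree -> charlie
i=2: L=delta R=delta -> agree -> delta
Conflict count: 0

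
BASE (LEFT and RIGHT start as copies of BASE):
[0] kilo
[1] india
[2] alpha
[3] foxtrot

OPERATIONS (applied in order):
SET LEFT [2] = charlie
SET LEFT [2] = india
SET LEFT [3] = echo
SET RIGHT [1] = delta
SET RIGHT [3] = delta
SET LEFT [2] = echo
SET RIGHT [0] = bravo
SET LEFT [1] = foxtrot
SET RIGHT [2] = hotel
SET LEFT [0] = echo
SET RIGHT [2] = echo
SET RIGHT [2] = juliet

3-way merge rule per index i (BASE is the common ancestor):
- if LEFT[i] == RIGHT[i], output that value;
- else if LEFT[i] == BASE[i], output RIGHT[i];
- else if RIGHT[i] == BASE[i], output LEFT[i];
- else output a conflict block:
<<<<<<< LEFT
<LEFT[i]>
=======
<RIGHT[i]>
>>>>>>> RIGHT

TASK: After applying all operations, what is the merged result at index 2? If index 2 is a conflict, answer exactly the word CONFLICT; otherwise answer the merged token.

Answer: CONFLICT

Derivation:
Final LEFT:  [echo, foxtrot, echo, echo]
Final RIGHT: [bravo, delta, juliet, delta]
i=0: BASE=kilo L=echo R=bravo all differ -> CONFLICT
i=1: BASE=india L=foxtrot R=delta all differ -> CONFLICT
i=2: BASE=alpha L=echo R=juliet all differ -> CONFLICT
i=3: BASE=foxtrot L=echo R=delta all differ -> CONFLICT
Index 2 -> CONFLICT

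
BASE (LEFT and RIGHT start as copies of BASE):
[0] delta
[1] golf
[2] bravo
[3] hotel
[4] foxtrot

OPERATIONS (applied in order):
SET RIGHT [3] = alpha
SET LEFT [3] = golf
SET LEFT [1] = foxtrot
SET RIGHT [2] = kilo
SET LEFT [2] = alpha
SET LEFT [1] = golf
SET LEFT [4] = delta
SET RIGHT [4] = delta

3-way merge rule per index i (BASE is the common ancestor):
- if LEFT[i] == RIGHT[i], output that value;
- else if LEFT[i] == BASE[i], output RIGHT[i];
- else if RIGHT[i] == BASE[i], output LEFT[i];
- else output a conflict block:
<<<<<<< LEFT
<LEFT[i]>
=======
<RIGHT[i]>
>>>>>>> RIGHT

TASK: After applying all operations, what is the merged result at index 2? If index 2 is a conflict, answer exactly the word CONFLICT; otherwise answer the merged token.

Final LEFT:  [delta, golf, alpha, golf, delta]
Final RIGHT: [delta, golf, kilo, alpha, delta]
i=0: L=delta R=delta -> agree -> delta
i=1: L=golf R=golf -> agree -> golf
i=2: BASE=bravo L=alpha R=kilo all differ -> CONFLICT
i=3: BASE=hotel L=golf R=alpha all differ -> CONFLICT
i=4: L=delta R=delta -> agree -> delta
Index 2 -> CONFLICT

Answer: CONFLICT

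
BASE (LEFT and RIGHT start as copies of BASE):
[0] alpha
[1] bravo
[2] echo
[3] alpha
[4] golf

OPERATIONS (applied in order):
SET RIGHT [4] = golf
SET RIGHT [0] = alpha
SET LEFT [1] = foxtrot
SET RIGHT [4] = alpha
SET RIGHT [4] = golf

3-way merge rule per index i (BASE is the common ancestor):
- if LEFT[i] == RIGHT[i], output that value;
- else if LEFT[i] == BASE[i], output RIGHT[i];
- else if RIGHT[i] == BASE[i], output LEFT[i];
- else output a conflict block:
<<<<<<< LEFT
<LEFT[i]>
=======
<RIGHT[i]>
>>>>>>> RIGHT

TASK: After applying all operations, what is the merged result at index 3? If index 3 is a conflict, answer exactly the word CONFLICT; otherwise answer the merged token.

Answer: alpha

Derivation:
Final LEFT:  [alpha, foxtrot, echo, alpha, golf]
Final RIGHT: [alpha, bravo, echo, alpha, golf]
i=0: L=alpha R=alpha -> agree -> alpha
i=1: L=foxtrot, R=bravo=BASE -> take LEFT -> foxtrot
i=2: L=echo R=echo -> agree -> echo
i=3: L=alpha R=alpha -> agree -> alpha
i=4: L=golf R=golf -> agree -> golf
Index 3 -> alpha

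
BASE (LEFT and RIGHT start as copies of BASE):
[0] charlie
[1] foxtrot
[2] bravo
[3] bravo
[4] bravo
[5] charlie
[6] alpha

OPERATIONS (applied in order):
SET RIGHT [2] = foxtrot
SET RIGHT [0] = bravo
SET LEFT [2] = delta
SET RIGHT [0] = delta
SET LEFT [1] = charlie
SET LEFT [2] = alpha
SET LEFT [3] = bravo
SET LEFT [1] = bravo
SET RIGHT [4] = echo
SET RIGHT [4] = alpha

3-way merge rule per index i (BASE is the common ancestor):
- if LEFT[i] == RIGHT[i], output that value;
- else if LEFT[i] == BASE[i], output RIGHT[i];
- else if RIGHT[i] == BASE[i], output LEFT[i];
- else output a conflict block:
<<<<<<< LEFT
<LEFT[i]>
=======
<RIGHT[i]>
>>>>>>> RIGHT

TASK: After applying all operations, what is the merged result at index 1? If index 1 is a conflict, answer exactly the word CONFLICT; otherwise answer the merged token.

Final LEFT:  [charlie, bravo, alpha, bravo, bravo, charlie, alpha]
Final RIGHT: [delta, foxtrot, foxtrot, bravo, alpha, charlie, alpha]
i=0: L=charlie=BASE, R=delta -> take RIGHT -> delta
i=1: L=bravo, R=foxtrot=BASE -> take LEFT -> bravo
i=2: BASE=bravo L=alpha R=foxtrot all differ -> CONFLICT
i=3: L=bravo R=bravo -> agree -> bravo
i=4: L=bravo=BASE, R=alpha -> take RIGHT -> alpha
i=5: L=charlie R=charlie -> agree -> charlie
i=6: L=alpha R=alpha -> agree -> alpha
Index 1 -> bravo

Answer: bravo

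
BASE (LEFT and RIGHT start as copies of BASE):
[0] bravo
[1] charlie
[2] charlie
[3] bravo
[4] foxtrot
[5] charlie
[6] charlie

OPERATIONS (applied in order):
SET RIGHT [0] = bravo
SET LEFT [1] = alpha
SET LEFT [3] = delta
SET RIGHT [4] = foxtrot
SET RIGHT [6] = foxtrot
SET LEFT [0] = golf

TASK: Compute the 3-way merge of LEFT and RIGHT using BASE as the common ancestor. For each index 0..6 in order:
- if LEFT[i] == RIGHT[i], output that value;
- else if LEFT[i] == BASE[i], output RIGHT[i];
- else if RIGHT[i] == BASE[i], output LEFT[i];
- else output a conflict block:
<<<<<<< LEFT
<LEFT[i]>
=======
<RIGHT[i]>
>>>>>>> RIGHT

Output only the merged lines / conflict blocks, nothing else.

Final LEFT:  [golf, alpha, charlie, delta, foxtrot, charlie, charlie]
Final RIGHT: [bravo, charlie, charlie, bravo, foxtrot, charlie, foxtrot]
i=0: L=golf, R=bravo=BASE -> take LEFT -> golf
i=1: L=alpha, R=charlie=BASE -> take LEFT -> alpha
i=2: L=charlie R=charlie -> agree -> charlie
i=3: L=delta, R=bravo=BASE -> take LEFT -> delta
i=4: L=foxtrot R=foxtrot -> agree -> foxtrot
i=5: L=charlie R=charlie -> agree -> charlie
i=6: L=charlie=BASE, R=foxtrot -> take RIGHT -> foxtrot

Answer: golf
alpha
charlie
delta
foxtrot
charlie
foxtrot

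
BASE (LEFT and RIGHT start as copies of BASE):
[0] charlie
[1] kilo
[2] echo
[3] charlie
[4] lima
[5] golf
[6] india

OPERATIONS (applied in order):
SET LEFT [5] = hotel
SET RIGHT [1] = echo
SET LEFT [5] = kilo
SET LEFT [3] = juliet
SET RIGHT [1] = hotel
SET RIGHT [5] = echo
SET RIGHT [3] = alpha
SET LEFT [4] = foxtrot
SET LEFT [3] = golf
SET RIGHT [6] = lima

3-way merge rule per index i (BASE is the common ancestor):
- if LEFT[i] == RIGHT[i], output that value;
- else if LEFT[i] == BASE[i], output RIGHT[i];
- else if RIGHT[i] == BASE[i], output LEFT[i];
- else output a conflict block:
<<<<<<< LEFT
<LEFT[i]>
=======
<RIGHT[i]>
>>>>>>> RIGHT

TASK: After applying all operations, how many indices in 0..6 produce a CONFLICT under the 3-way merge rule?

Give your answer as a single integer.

Answer: 2

Derivation:
Final LEFT:  [charlie, kilo, echo, golf, foxtrot, kilo, india]
Final RIGHT: [charlie, hotel, echo, alpha, lima, echo, lima]
i=0: L=charlie R=charlie -> agree -> charlie
i=1: L=kilo=BASE, R=hotel -> take RIGHT -> hotel
i=2: L=echo R=echo -> agree -> echo
i=3: BASE=charlie L=golf R=alpha all differ -> CONFLICT
i=4: L=foxtrot, R=lima=BASE -> take LEFT -> foxtrot
i=5: BASE=golf L=kilo R=echo all differ -> CONFLICT
i=6: L=india=BASE, R=lima -> take RIGHT -> lima
Conflict count: 2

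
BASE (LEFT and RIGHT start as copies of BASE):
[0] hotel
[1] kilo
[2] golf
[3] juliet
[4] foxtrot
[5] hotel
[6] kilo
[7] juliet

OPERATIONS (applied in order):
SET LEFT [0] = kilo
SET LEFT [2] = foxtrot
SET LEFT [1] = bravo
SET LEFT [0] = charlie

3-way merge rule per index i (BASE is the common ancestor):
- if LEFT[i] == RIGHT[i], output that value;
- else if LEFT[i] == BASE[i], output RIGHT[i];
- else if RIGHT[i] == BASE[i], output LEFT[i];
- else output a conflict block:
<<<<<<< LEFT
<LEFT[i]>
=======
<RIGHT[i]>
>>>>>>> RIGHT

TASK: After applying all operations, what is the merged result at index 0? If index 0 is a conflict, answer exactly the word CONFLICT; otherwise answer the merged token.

Final LEFT:  [charlie, bravo, foxtrot, juliet, foxtrot, hotel, kilo, juliet]
Final RIGHT: [hotel, kilo, golf, juliet, foxtrot, hotel, kilo, juliet]
i=0: L=charlie, R=hotel=BASE -> take LEFT -> charlie
i=1: L=bravo, R=kilo=BASE -> take LEFT -> bravo
i=2: L=foxtrot, R=golf=BASE -> take LEFT -> foxtrot
i=3: L=juliet R=juliet -> agree -> juliet
i=4: L=foxtrot R=foxtrot -> agree -> foxtrot
i=5: L=hotel R=hotel -> agree -> hotel
i=6: L=kilo R=kilo -> agree -> kilo
i=7: L=juliet R=juliet -> agree -> juliet
Index 0 -> charlie

Answer: charlie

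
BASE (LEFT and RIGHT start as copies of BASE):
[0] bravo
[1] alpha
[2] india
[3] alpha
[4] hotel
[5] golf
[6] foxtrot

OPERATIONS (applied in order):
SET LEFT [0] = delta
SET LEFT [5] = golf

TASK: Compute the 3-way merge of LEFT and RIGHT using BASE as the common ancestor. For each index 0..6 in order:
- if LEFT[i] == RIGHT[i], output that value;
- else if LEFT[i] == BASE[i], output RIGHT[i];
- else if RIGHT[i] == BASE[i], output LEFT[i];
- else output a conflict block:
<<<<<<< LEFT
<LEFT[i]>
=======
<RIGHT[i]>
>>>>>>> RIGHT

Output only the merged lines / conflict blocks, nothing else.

Answer: delta
alpha
india
alpha
hotel
golf
foxtrot

Derivation:
Final LEFT:  [delta, alpha, india, alpha, hotel, golf, foxtrot]
Final RIGHT: [bravo, alpha, india, alpha, hotel, golf, foxtrot]
i=0: L=delta, R=bravo=BASE -> take LEFT -> delta
i=1: L=alpha R=alpha -> agree -> alpha
i=2: L=india R=india -> agree -> india
i=3: L=alpha R=alpha -> agree -> alpha
i=4: L=hotel R=hotel -> agree -> hotel
i=5: L=golf R=golf -> agree -> golf
i=6: L=foxtrot R=foxtrot -> agree -> foxtrot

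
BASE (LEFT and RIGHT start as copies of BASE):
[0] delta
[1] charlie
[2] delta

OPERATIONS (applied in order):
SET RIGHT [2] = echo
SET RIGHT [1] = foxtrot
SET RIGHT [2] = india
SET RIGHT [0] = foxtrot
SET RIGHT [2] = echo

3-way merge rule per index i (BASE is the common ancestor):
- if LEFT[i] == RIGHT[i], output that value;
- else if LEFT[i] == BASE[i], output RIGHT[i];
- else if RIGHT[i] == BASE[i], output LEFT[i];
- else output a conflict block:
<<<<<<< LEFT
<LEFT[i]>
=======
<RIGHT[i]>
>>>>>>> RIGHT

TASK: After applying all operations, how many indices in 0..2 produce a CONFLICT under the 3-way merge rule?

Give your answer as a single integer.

Final LEFT:  [delta, charlie, delta]
Final RIGHT: [foxtrot, foxtrot, echo]
i=0: L=delta=BASE, R=foxtrot -> take RIGHT -> foxtrot
i=1: L=charlie=BASE, R=foxtrot -> take RIGHT -> foxtrot
i=2: L=delta=BASE, R=echo -> take RIGHT -> echo
Conflict count: 0

Answer: 0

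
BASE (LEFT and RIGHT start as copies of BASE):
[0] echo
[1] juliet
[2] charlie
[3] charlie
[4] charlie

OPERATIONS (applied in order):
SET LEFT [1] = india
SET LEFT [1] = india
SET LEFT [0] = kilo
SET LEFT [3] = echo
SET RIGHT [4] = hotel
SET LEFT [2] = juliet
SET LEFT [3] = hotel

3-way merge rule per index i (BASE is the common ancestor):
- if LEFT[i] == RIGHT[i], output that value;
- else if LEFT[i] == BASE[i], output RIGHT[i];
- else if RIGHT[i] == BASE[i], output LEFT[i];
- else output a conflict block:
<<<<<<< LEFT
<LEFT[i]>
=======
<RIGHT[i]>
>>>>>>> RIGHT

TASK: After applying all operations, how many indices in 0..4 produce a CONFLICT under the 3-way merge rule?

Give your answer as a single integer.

Final LEFT:  [kilo, india, juliet, hotel, charlie]
Final RIGHT: [echo, juliet, charlie, charlie, hotel]
i=0: L=kilo, R=echo=BASE -> take LEFT -> kilo
i=1: L=india, R=juliet=BASE -> take LEFT -> india
i=2: L=juliet, R=charlie=BASE -> take LEFT -> juliet
i=3: L=hotel, R=charlie=BASE -> take LEFT -> hotel
i=4: L=charlie=BASE, R=hotel -> take RIGHT -> hotel
Conflict count: 0

Answer: 0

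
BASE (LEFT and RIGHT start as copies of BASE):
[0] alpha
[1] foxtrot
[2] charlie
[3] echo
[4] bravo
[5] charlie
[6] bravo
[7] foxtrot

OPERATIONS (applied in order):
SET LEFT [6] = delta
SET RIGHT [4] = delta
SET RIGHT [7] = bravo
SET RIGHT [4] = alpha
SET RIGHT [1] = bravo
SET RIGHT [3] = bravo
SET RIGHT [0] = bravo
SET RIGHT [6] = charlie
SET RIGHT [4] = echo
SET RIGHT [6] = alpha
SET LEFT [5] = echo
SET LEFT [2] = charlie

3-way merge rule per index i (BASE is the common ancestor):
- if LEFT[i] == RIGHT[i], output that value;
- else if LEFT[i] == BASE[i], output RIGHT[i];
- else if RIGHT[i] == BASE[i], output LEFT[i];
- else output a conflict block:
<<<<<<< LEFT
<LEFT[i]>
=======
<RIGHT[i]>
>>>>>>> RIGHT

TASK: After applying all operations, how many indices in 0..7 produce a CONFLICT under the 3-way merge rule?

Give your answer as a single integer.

Answer: 1

Derivation:
Final LEFT:  [alpha, foxtrot, charlie, echo, bravo, echo, delta, foxtrot]
Final RIGHT: [bravo, bravo, charlie, bravo, echo, charlie, alpha, bravo]
i=0: L=alpha=BASE, R=bravo -> take RIGHT -> bravo
i=1: L=foxtrot=BASE, R=bravo -> take RIGHT -> bravo
i=2: L=charlie R=charlie -> agree -> charlie
i=3: L=echo=BASE, R=bravo -> take RIGHT -> bravo
i=4: L=bravo=BASE, R=echo -> take RIGHT -> echo
i=5: L=echo, R=charlie=BASE -> take LEFT -> echo
i=6: BASE=bravo L=delta R=alpha all differ -> CONFLICT
i=7: L=foxtrot=BASE, R=bravo -> take RIGHT -> bravo
Conflict count: 1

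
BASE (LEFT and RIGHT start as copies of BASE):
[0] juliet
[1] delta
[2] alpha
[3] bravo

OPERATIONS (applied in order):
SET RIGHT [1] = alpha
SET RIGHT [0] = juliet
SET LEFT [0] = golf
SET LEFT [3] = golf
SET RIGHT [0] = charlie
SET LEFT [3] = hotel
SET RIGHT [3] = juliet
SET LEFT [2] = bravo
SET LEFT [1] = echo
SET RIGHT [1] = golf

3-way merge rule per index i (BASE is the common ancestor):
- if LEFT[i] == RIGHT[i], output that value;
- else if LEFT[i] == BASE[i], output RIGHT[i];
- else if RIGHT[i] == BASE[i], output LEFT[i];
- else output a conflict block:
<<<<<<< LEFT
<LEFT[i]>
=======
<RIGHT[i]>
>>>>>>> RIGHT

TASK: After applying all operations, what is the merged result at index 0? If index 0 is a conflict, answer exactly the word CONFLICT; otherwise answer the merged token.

Final LEFT:  [golf, echo, bravo, hotel]
Final RIGHT: [charlie, golf, alpha, juliet]
i=0: BASE=juliet L=golf R=charlie all differ -> CONFLICT
i=1: BASE=delta L=echo R=golf all differ -> CONFLICT
i=2: L=bravo, R=alpha=BASE -> take LEFT -> bravo
i=3: BASE=bravo L=hotel R=juliet all differ -> CONFLICT
Index 0 -> CONFLICT

Answer: CONFLICT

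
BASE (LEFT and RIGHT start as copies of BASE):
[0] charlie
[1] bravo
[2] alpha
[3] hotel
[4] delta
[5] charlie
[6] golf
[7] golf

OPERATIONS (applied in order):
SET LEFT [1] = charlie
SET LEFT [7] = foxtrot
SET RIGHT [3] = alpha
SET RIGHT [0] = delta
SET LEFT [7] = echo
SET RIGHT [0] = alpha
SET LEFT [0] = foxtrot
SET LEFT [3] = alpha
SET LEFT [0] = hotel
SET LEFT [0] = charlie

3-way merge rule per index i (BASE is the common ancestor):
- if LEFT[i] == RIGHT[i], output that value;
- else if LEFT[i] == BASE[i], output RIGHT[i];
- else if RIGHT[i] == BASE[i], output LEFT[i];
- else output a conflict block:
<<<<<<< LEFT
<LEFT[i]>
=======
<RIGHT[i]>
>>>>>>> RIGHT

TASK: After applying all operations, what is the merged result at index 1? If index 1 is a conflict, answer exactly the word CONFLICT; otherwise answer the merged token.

Final LEFT:  [charlie, charlie, alpha, alpha, delta, charlie, golf, echo]
Final RIGHT: [alpha, bravo, alpha, alpha, delta, charlie, golf, golf]
i=0: L=charlie=BASE, R=alpha -> take RIGHT -> alpha
i=1: L=charlie, R=bravo=BASE -> take LEFT -> charlie
i=2: L=alpha R=alpha -> agree -> alpha
i=3: L=alpha R=alpha -> agree -> alpha
i=4: L=delta R=delta -> agree -> delta
i=5: L=charlie R=charlie -> agree -> charlie
i=6: L=golf R=golf -> agree -> golf
i=7: L=echo, R=golf=BASE -> take LEFT -> echo
Index 1 -> charlie

Answer: charlie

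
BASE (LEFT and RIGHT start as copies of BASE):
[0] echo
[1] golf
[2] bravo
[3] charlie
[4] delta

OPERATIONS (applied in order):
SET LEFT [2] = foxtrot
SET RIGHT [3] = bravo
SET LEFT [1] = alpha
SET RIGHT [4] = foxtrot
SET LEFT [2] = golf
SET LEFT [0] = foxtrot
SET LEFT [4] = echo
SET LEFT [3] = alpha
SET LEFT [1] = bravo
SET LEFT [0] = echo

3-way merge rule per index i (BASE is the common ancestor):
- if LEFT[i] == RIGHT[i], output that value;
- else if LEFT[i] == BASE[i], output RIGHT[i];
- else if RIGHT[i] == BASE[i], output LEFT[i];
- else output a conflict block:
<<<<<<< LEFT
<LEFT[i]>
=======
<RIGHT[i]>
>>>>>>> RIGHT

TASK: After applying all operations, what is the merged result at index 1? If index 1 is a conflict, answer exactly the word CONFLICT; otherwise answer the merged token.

Answer: bravo

Derivation:
Final LEFT:  [echo, bravo, golf, alpha, echo]
Final RIGHT: [echo, golf, bravo, bravo, foxtrot]
i=0: L=echo R=echo -> agree -> echo
i=1: L=bravo, R=golf=BASE -> take LEFT -> bravo
i=2: L=golf, R=bravo=BASE -> take LEFT -> golf
i=3: BASE=charlie L=alpha R=bravo all differ -> CONFLICT
i=4: BASE=delta L=echo R=foxtrot all differ -> CONFLICT
Index 1 -> bravo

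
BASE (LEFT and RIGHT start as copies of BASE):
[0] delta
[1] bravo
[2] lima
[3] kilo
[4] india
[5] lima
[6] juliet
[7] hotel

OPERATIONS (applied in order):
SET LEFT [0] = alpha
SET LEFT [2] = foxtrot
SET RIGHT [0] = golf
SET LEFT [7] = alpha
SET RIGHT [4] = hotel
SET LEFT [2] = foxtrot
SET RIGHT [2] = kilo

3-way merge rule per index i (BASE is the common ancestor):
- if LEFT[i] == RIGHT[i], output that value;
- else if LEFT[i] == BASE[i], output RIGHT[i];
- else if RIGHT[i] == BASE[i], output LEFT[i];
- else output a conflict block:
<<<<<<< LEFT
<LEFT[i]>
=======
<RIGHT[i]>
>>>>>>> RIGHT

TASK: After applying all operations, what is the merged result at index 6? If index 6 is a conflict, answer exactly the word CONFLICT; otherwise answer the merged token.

Final LEFT:  [alpha, bravo, foxtrot, kilo, india, lima, juliet, alpha]
Final RIGHT: [golf, bravo, kilo, kilo, hotel, lima, juliet, hotel]
i=0: BASE=delta L=alpha R=golf all differ -> CONFLICT
i=1: L=bravo R=bravo -> agree -> bravo
i=2: BASE=lima L=foxtrot R=kilo all differ -> CONFLICT
i=3: L=kilo R=kilo -> agree -> kilo
i=4: L=india=BASE, R=hotel -> take RIGHT -> hotel
i=5: L=lima R=lima -> agree -> lima
i=6: L=juliet R=juliet -> agree -> juliet
i=7: L=alpha, R=hotel=BASE -> take LEFT -> alpha
Index 6 -> juliet

Answer: juliet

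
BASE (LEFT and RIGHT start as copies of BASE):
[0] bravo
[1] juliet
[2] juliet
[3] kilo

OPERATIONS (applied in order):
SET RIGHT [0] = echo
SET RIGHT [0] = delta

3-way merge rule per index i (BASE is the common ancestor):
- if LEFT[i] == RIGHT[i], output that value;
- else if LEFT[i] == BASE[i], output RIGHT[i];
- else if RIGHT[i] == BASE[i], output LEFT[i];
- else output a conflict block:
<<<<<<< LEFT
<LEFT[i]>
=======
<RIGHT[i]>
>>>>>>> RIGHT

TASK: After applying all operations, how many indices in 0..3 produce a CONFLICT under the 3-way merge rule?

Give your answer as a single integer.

Final LEFT:  [bravo, juliet, juliet, kilo]
Final RIGHT: [delta, juliet, juliet, kilo]
i=0: L=bravo=BASE, R=delta -> take RIGHT -> delta
i=1: L=juliet R=juliet -> agree -> juliet
i=2: L=juliet R=juliet -> agree -> juliet
i=3: L=kilo R=kilo -> agree -> kilo
Conflict count: 0

Answer: 0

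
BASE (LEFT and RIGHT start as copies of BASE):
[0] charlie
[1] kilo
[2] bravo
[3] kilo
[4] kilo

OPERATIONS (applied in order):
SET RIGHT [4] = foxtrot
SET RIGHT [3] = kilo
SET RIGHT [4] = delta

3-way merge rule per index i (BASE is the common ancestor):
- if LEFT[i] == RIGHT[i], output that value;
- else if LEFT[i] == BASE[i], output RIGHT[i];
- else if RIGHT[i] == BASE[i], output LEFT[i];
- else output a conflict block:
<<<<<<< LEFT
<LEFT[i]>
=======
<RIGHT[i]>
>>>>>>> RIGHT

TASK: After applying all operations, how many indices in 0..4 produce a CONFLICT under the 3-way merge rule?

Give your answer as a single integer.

Answer: 0

Derivation:
Final LEFT:  [charlie, kilo, bravo, kilo, kilo]
Final RIGHT: [charlie, kilo, bravo, kilo, delta]
i=0: L=charlie R=charlie -> agree -> charlie
i=1: L=kilo R=kilo -> agree -> kilo
i=2: L=bravo R=bravo -> agree -> bravo
i=3: L=kilo R=kilo -> agree -> kilo
i=4: L=kilo=BASE, R=delta -> take RIGHT -> delta
Conflict count: 0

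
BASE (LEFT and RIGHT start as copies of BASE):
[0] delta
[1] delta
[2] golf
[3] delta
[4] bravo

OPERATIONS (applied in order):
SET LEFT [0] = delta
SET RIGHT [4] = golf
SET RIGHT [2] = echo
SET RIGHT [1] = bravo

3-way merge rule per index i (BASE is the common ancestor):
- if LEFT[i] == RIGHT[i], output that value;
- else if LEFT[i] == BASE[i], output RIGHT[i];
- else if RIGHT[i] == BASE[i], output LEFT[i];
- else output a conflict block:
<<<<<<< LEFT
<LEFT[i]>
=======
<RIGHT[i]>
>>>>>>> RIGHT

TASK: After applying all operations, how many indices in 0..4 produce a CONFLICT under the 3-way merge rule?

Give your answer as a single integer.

Answer: 0

Derivation:
Final LEFT:  [delta, delta, golf, delta, bravo]
Final RIGHT: [delta, bravo, echo, delta, golf]
i=0: L=delta R=delta -> agree -> delta
i=1: L=delta=BASE, R=bravo -> take RIGHT -> bravo
i=2: L=golf=BASE, R=echo -> take RIGHT -> echo
i=3: L=delta R=delta -> agree -> delta
i=4: L=bravo=BASE, R=golf -> take RIGHT -> golf
Conflict count: 0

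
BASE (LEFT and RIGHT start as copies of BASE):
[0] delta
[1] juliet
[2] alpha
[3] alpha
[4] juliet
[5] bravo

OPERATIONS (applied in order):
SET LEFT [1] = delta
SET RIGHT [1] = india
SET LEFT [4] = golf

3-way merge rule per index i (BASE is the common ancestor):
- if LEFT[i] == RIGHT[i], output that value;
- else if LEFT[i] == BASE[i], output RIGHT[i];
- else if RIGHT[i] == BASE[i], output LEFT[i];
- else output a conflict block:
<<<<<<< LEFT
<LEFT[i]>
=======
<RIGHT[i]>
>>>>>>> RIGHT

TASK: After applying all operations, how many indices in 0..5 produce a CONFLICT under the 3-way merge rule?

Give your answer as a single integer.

Answer: 1

Derivation:
Final LEFT:  [delta, delta, alpha, alpha, golf, bravo]
Final RIGHT: [delta, india, alpha, alpha, juliet, bravo]
i=0: L=delta R=delta -> agree -> delta
i=1: BASE=juliet L=delta R=india all differ -> CONFLICT
i=2: L=alpha R=alpha -> agree -> alpha
i=3: L=alpha R=alpha -> agree -> alpha
i=4: L=golf, R=juliet=BASE -> take LEFT -> golf
i=5: L=bravo R=bravo -> agree -> bravo
Conflict count: 1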